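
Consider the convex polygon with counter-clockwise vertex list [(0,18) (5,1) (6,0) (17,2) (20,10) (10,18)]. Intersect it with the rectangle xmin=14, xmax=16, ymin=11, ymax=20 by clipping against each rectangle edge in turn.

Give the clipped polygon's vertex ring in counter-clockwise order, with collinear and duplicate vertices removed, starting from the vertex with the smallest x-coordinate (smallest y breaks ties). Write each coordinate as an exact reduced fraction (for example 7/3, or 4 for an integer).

Clipped polygon: [(14,11) (16,11) (16,66/5) (14,74/5)]

1. After x ≥ 14: [(14,16/11) (17,2) (20,10) (14,74/5)]
2. After x ≤ 16: [(14,16/11) (16,20/11) (16,66/5) (14,74/5)]
3. After y ≥ 11: [(14,11) (16,11) (16,66/5) (14,74/5)]
4. After y ≤ 20: [(14,11) (16,11) (16,66/5) (14,74/5)]
5. Canonical ring: [(14,11) (16,11) (16,66/5) (14,74/5)]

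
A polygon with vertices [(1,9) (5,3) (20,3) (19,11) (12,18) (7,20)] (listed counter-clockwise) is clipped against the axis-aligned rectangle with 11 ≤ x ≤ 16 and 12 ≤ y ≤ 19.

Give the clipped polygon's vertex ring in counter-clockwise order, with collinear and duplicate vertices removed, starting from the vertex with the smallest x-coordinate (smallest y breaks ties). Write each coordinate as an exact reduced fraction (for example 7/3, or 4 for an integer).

Clipped polygon: [(11,12) (16,12) (16,14) (12,18) (11,92/5)]

1. After x ≥ 11: [(11,3) (20,3) (19,11) (12,18) (11,92/5)]
2. After x ≤ 16: [(11,3) (16,3) (16,14) (12,18) (11,92/5)]
3. After y ≥ 12: [(11,12) (16,12) (16,14) (12,18) (11,92/5)]
4. After y ≤ 19: [(11,12) (16,12) (16,14) (12,18) (11,92/5)]
5. Canonical ring: [(11,12) (16,12) (16,14) (12,18) (11,92/5)]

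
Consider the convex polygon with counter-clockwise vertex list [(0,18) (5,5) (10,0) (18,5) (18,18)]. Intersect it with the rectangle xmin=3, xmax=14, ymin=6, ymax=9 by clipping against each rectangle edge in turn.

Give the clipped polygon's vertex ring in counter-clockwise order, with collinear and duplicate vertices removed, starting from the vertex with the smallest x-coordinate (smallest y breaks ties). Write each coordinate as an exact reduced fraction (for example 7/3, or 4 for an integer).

1. After x ≥ 3: [(3,18) (3,51/5) (5,5) (10,0) (18,5) (18,18)]
2. After x ≤ 14: [(14,18) (3,18) (3,51/5) (5,5) (10,0) (14,5/2)]
3. After y ≥ 6: [(14,6) (14,18) (3,18) (3,51/5) (60/13,6)]
4. After y ≤ 9: [(14,6) (14,9) (45/13,9) (60/13,6)]
5. Canonical ring: [(45/13,9) (60/13,6) (14,6) (14,9)]

Clipped polygon: [(45/13,9) (60/13,6) (14,6) (14,9)]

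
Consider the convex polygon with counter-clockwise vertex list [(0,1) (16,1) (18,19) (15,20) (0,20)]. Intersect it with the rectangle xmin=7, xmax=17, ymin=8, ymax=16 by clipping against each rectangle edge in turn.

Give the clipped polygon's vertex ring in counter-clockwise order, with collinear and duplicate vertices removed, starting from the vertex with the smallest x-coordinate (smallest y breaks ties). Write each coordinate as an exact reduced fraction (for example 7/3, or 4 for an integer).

1. After x ≥ 7: [(7,1) (16,1) (18,19) (15,20) (7,20)]
2. After x ≤ 17: [(7,1) (16,1) (17,10) (17,58/3) (15,20) (7,20)]
3. After y ≥ 8: [(7,8) (151/9,8) (17,10) (17,58/3) (15,20) (7,20)]
4. After y ≤ 16: [(7,16) (7,8) (151/9,8) (17,10) (17,16)]
5. Canonical ring: [(7,8) (151/9,8) (17,10) (17,16) (7,16)]

Clipped polygon: [(7,8) (151/9,8) (17,10) (17,16) (7,16)]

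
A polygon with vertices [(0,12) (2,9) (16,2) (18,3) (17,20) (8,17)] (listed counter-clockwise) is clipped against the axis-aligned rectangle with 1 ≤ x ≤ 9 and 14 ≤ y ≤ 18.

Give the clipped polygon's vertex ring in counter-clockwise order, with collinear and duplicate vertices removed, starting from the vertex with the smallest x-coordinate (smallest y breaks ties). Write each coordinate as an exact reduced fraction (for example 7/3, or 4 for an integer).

1. After x ≥ 1: [(1,101/8) (1,21/2) (2,9) (16,2) (18,3) (17,20) (8,17)]
2. After x ≤ 9: [(1,101/8) (1,21/2) (2,9) (9,11/2) (9,52/3) (8,17)]
3. After y ≥ 14: [(16/5,14) (9,14) (9,52/3) (8,17)]
4. After y ≤ 18: [(16/5,14) (9,14) (9,52/3) (8,17)]
5. Canonical ring: [(16/5,14) (9,14) (9,52/3) (8,17)]

Clipped polygon: [(16/5,14) (9,14) (9,52/3) (8,17)]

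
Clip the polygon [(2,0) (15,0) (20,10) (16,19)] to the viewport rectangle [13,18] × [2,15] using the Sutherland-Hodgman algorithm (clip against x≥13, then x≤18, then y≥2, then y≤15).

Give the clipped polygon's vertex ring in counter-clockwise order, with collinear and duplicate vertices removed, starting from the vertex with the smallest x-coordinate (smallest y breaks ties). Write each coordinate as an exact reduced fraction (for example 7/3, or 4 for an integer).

1. After x ≥ 13: [(13,209/14) (13,0) (15,0) (20,10) (16,19)]
2. After x ≤ 18: [(13,209/14) (13,0) (15,0) (18,6) (18,29/2) (16,19)]
3. After y ≥ 2: [(13,209/14) (13,2) (16,2) (18,6) (18,29/2) (16,19)]
4. After y ≤ 15: [(248/19,15) (13,209/14) (13,2) (16,2) (18,6) (18,29/2) (160/9,15)]
5. Canonical ring: [(13,2) (16,2) (18,6) (18,29/2) (160/9,15) (248/19,15) (13,209/14)]

Clipped polygon: [(13,2) (16,2) (18,6) (18,29/2) (160/9,15) (248/19,15) (13,209/14)]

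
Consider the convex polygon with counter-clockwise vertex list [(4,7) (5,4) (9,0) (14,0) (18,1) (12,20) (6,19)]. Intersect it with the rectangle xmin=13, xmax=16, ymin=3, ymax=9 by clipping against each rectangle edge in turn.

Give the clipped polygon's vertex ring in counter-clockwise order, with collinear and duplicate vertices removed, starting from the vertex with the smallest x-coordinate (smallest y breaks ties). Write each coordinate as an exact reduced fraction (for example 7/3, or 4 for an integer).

1. After x ≥ 13: [(13,0) (14,0) (18,1) (13,101/6)]
2. After x ≤ 16: [(13,0) (14,0) (16,1/2) (16,22/3) (13,101/6)]
3. After y ≥ 3: [(13,3) (16,3) (16,22/3) (13,101/6)]
4. After y ≤ 9: [(13,9) (13,3) (16,3) (16,22/3) (294/19,9)]
5. Canonical ring: [(13,3) (16,3) (16,22/3) (294/19,9) (13,9)]

Clipped polygon: [(13,3) (16,3) (16,22/3) (294/19,9) (13,9)]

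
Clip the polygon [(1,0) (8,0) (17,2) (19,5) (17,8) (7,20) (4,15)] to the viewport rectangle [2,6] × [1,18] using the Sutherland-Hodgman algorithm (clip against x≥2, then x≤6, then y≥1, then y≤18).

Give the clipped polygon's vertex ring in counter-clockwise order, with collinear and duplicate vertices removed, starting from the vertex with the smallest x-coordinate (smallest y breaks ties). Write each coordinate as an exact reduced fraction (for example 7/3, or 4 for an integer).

1. After x ≥ 2: [(2,5) (2,0) (8,0) (17,2) (19,5) (17,8) (7,20) (4,15)]
2. After x ≤ 6: [(2,5) (2,0) (6,0) (6,55/3) (4,15)]
3. After y ≥ 1: [(2,5) (2,1) (6,1) (6,55/3) (4,15)]
4. After y ≤ 18: [(2,5) (2,1) (6,1) (6,18) (29/5,18) (4,15)]
5. Canonical ring: [(2,1) (6,1) (6,18) (29/5,18) (4,15) (2,5)]

Clipped polygon: [(2,1) (6,1) (6,18) (29/5,18) (4,15) (2,5)]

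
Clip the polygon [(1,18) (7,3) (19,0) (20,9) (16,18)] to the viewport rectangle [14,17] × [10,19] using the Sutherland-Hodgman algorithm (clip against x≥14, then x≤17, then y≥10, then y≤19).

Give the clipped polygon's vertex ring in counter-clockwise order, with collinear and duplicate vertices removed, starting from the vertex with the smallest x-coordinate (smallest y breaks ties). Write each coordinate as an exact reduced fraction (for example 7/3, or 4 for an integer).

1. After x ≥ 14: [(14,18) (14,5/4) (19,0) (20,9) (16,18)]
2. After x ≤ 17: [(14,18) (14,5/4) (17,1/2) (17,63/4) (16,18)]
3. After y ≥ 10: [(14,18) (14,10) (17,10) (17,63/4) (16,18)]
4. After y ≤ 19: [(14,18) (14,10) (17,10) (17,63/4) (16,18)]
5. Canonical ring: [(14,10) (17,10) (17,63/4) (16,18) (14,18)]

Clipped polygon: [(14,10) (17,10) (17,63/4) (16,18) (14,18)]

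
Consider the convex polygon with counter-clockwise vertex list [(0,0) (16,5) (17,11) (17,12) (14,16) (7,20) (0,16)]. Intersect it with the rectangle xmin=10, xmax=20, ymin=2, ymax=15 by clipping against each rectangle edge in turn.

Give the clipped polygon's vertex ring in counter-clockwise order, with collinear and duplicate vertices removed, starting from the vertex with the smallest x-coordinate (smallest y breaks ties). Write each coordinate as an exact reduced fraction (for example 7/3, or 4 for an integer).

Clipped polygon: [(10,25/8) (16,5) (17,11) (17,12) (59/4,15) (10,15)]

1. After x ≥ 10: [(10,25/8) (16,5) (17,11) (17,12) (14,16) (10,128/7)]
2. After x ≤ 20: [(10,25/8) (16,5) (17,11) (17,12) (14,16) (10,128/7)]
3. After y ≥ 2: [(10,25/8) (16,5) (17,11) (17,12) (14,16) (10,128/7)]
4. After y ≤ 15: [(10,15) (10,25/8) (16,5) (17,11) (17,12) (59/4,15)]
5. Canonical ring: [(10,25/8) (16,5) (17,11) (17,12) (59/4,15) (10,15)]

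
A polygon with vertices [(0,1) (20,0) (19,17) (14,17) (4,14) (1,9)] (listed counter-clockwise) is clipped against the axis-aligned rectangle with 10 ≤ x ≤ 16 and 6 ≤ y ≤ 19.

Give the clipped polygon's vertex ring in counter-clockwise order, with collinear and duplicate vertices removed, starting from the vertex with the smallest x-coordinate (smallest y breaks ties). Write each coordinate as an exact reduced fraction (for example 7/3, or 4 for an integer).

1. After x ≥ 10: [(10,1/2) (20,0) (19,17) (14,17) (10,79/5)]
2. After x ≤ 16: [(10,1/2) (16,1/5) (16,17) (14,17) (10,79/5)]
3. After y ≥ 6: [(10,6) (16,6) (16,17) (14,17) (10,79/5)]
4. After y ≤ 19: [(10,6) (16,6) (16,17) (14,17) (10,79/5)]
5. Canonical ring: [(10,6) (16,6) (16,17) (14,17) (10,79/5)]

Clipped polygon: [(10,6) (16,6) (16,17) (14,17) (10,79/5)]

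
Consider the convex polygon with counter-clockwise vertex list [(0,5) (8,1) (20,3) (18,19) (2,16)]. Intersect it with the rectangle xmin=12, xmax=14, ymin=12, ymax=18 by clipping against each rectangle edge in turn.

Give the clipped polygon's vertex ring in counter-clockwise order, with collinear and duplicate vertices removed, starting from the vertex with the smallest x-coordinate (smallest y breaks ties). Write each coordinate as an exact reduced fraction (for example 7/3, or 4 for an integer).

Clipped polygon: [(12,12) (14,12) (14,18) (38/3,18) (12,143/8)]

1. After x ≥ 12: [(12,5/3) (20,3) (18,19) (12,143/8)]
2. After x ≤ 14: [(12,5/3) (14,2) (14,73/4) (12,143/8)]
3. After y ≥ 12: [(12,12) (14,12) (14,73/4) (12,143/8)]
4. After y ≤ 18: [(12,12) (14,12) (14,18) (38/3,18) (12,143/8)]
5. Canonical ring: [(12,12) (14,12) (14,18) (38/3,18) (12,143/8)]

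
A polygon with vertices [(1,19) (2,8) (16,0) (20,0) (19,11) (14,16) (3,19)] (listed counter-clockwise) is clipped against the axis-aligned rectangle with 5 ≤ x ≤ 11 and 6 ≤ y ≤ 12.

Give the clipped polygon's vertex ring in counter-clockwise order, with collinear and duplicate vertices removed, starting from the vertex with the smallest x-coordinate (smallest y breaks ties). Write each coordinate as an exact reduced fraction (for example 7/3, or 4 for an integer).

1. After x ≥ 5: [(5,44/7) (16,0) (20,0) (19,11) (14,16) (5,203/11)]
2. After x ≤ 11: [(5,44/7) (11,20/7) (11,185/11) (5,203/11)]
3. After y ≥ 6: [(5,44/7) (11/2,6) (11,6) (11,185/11) (5,203/11)]
4. After y ≤ 12: [(5,12) (5,44/7) (11/2,6) (11,6) (11,12)]
5. Canonical ring: [(5,44/7) (11/2,6) (11,6) (11,12) (5,12)]

Clipped polygon: [(5,44/7) (11/2,6) (11,6) (11,12) (5,12)]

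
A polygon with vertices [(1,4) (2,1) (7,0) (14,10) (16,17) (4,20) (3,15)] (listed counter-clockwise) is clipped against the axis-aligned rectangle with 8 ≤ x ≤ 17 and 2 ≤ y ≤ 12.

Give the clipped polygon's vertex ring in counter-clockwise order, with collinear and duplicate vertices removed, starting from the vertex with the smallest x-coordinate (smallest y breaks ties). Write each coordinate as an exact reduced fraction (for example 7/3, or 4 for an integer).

1. After x ≥ 8: [(8,10/7) (14,10) (16,17) (8,19)]
2. After x ≤ 17: [(8,10/7) (14,10) (16,17) (8,19)]
3. After y ≥ 2: [(8,2) (42/5,2) (14,10) (16,17) (8,19)]
4. After y ≤ 12: [(8,12) (8,2) (42/5,2) (14,10) (102/7,12)]
5. Canonical ring: [(8,2) (42/5,2) (14,10) (102/7,12) (8,12)]

Clipped polygon: [(8,2) (42/5,2) (14,10) (102/7,12) (8,12)]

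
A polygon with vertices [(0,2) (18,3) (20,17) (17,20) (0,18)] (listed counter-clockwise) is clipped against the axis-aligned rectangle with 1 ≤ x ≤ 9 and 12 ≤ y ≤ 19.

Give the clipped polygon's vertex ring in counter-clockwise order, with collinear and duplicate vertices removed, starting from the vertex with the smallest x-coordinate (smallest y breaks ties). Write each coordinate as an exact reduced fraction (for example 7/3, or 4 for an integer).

Clipped polygon: [(1,12) (9,12) (9,19) (17/2,19) (1,308/17)]

1. After x ≥ 1: [(1,37/18) (18,3) (20,17) (17,20) (1,308/17)]
2. After x ≤ 9: [(1,37/18) (9,5/2) (9,324/17) (1,308/17)]
3. After y ≥ 12: [(1,12) (9,12) (9,324/17) (1,308/17)]
4. After y ≤ 19: [(1,12) (9,12) (9,19) (17/2,19) (1,308/17)]
5. Canonical ring: [(1,12) (9,12) (9,19) (17/2,19) (1,308/17)]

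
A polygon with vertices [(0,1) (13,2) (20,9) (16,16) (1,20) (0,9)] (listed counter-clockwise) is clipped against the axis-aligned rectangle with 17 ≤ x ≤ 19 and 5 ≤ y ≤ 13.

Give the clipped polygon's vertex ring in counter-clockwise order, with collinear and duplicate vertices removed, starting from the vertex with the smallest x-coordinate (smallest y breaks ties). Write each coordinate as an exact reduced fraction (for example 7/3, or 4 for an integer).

1. After x ≥ 17: [(17,6) (20,9) (17,57/4)]
2. After x ≤ 19: [(17,6) (19,8) (19,43/4) (17,57/4)]
3. After y ≥ 5: [(17,6) (19,8) (19,43/4) (17,57/4)]
4. After y ≤ 13: [(17,13) (17,6) (19,8) (19,43/4) (124/7,13)]
5. Canonical ring: [(17,6) (19,8) (19,43/4) (124/7,13) (17,13)]

Clipped polygon: [(17,6) (19,8) (19,43/4) (124/7,13) (17,13)]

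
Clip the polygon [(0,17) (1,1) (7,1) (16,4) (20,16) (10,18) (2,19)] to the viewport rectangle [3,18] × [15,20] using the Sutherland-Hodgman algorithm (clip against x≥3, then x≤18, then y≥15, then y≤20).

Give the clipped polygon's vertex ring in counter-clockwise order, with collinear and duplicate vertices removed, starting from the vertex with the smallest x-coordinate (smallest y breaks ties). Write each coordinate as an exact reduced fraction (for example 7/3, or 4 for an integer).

Clipped polygon: [(3,15) (18,15) (18,82/5) (10,18) (3,151/8)]

1. After x ≥ 3: [(3,1) (7,1) (16,4) (20,16) (10,18) (3,151/8)]
2. After x ≤ 18: [(3,1) (7,1) (16,4) (18,10) (18,82/5) (10,18) (3,151/8)]
3. After y ≥ 15: [(3,15) (18,15) (18,82/5) (10,18) (3,151/8)]
4. After y ≤ 20: [(3,15) (18,15) (18,82/5) (10,18) (3,151/8)]
5. Canonical ring: [(3,15) (18,15) (18,82/5) (10,18) (3,151/8)]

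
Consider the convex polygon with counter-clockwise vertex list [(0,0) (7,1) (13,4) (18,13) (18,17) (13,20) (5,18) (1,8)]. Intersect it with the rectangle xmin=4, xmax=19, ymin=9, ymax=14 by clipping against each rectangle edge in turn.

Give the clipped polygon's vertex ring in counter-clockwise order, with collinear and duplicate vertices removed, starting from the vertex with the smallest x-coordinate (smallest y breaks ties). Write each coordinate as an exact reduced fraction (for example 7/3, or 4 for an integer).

1. After x ≥ 4: [(4,4/7) (7,1) (13,4) (18,13) (18,17) (13,20) (5,18) (4,31/2)]
2. After x ≤ 19: [(4,4/7) (7,1) (13,4) (18,13) (18,17) (13,20) (5,18) (4,31/2)]
3. After y ≥ 9: [(4,9) (142/9,9) (18,13) (18,17) (13,20) (5,18) (4,31/2)]
4. After y ≤ 14: [(4,14) (4,9) (142/9,9) (18,13) (18,14)]
5. Canonical ring: [(4,9) (142/9,9) (18,13) (18,14) (4,14)]

Clipped polygon: [(4,9) (142/9,9) (18,13) (18,14) (4,14)]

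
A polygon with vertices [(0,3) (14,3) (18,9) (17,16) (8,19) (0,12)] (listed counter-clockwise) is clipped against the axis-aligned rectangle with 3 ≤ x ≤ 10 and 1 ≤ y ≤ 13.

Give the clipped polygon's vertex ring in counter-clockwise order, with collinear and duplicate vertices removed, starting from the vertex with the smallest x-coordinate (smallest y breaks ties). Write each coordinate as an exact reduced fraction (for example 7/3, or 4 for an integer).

Clipped polygon: [(3,3) (10,3) (10,13) (3,13)]

1. After x ≥ 3: [(3,3) (14,3) (18,9) (17,16) (8,19) (3,117/8)]
2. After x ≤ 10: [(3,3) (10,3) (10,55/3) (8,19) (3,117/8)]
3. After y ≥ 1: [(3,3) (10,3) (10,55/3) (8,19) (3,117/8)]
4. After y ≤ 13: [(3,13) (3,3) (10,3) (10,13)]
5. Canonical ring: [(3,3) (10,3) (10,13) (3,13)]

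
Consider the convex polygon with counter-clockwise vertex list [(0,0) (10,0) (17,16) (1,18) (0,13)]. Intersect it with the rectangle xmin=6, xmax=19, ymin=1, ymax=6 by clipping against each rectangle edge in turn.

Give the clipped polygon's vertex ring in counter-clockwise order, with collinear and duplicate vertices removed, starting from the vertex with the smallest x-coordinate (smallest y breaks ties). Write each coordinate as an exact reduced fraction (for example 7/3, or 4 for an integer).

Clipped polygon: [(6,1) (167/16,1) (101/8,6) (6,6)]

1. After x ≥ 6: [(6,0) (10,0) (17,16) (6,139/8)]
2. After x ≤ 19: [(6,0) (10,0) (17,16) (6,139/8)]
3. After y ≥ 1: [(6,1) (167/16,1) (17,16) (6,139/8)]
4. After y ≤ 6: [(6,6) (6,1) (167/16,1) (101/8,6)]
5. Canonical ring: [(6,1) (167/16,1) (101/8,6) (6,6)]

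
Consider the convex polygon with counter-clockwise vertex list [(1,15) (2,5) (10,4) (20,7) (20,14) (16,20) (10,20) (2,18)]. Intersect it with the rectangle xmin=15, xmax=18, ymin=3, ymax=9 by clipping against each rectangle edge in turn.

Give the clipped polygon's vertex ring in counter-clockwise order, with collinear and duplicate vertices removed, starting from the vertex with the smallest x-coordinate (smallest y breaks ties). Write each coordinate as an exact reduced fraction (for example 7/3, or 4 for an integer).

1. After x ≥ 15: [(15,11/2) (20,7) (20,14) (16,20) (15,20)]
2. After x ≤ 18: [(15,11/2) (18,32/5) (18,17) (16,20) (15,20)]
3. After y ≥ 3: [(15,11/2) (18,32/5) (18,17) (16,20) (15,20)]
4. After y ≤ 9: [(15,9) (15,11/2) (18,32/5) (18,9)]
5. Canonical ring: [(15,11/2) (18,32/5) (18,9) (15,9)]

Clipped polygon: [(15,11/2) (18,32/5) (18,9) (15,9)]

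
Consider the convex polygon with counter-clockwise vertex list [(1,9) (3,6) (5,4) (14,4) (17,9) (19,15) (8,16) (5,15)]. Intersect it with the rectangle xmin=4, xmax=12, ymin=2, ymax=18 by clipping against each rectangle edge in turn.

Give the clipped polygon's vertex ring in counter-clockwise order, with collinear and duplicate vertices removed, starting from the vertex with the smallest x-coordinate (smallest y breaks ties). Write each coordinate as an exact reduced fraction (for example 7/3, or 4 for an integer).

Clipped polygon: [(4,5) (5,4) (12,4) (12,172/11) (8,16) (5,15) (4,27/2)]

1. After x ≥ 4: [(4,27/2) (4,5) (5,4) (14,4) (17,9) (19,15) (8,16) (5,15)]
2. After x ≤ 12: [(4,27/2) (4,5) (5,4) (12,4) (12,172/11) (8,16) (5,15)]
3. After y ≥ 2: [(4,27/2) (4,5) (5,4) (12,4) (12,172/11) (8,16) (5,15)]
4. After y ≤ 18: [(4,27/2) (4,5) (5,4) (12,4) (12,172/11) (8,16) (5,15)]
5. Canonical ring: [(4,5) (5,4) (12,4) (12,172/11) (8,16) (5,15) (4,27/2)]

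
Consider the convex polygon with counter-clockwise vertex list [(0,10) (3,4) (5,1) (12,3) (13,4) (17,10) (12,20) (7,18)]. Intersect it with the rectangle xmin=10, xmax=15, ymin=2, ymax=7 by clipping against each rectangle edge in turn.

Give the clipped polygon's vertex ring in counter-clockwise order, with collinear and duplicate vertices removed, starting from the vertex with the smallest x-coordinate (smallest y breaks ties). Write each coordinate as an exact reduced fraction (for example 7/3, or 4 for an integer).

1. After x ≥ 10: [(10,17/7) (12,3) (13,4) (17,10) (12,20) (10,96/5)]
2. After x ≤ 15: [(10,17/7) (12,3) (13,4) (15,7) (15,14) (12,20) (10,96/5)]
3. After y ≥ 2: [(10,17/7) (12,3) (13,4) (15,7) (15,14) (12,20) (10,96/5)]
4. After y ≤ 7: [(10,7) (10,17/7) (12,3) (13,4) (15,7) (15,7)]
5. Canonical ring: [(10,17/7) (12,3) (13,4) (15,7) (10,7)]

Clipped polygon: [(10,17/7) (12,3) (13,4) (15,7) (10,7)]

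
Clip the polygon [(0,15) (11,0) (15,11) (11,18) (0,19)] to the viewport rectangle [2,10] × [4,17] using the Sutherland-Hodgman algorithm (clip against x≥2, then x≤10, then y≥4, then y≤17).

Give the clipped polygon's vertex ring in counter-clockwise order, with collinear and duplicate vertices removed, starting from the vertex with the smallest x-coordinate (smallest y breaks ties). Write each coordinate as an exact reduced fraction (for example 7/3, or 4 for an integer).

1. After x ≥ 2: [(2,135/11) (11,0) (15,11) (11,18) (2,207/11)]
2. After x ≤ 10: [(2,135/11) (10,15/11) (10,199/11) (2,207/11)]
3. After y ≥ 4: [(2,135/11) (121/15,4) (10,4) (10,199/11) (2,207/11)]
4. After y ≤ 17: [(2,17) (2,135/11) (121/15,4) (10,4) (10,17)]
5. Canonical ring: [(2,135/11) (121/15,4) (10,4) (10,17) (2,17)]

Clipped polygon: [(2,135/11) (121/15,4) (10,4) (10,17) (2,17)]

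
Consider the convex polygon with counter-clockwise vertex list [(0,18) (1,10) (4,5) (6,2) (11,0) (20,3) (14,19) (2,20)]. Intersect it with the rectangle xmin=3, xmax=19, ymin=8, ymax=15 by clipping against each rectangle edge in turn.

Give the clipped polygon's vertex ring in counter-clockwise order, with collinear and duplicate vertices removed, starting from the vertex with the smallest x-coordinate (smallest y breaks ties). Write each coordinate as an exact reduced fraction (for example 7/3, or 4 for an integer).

1. After x ≥ 3: [(3,20/3) (4,5) (6,2) (11,0) (20,3) (14,19) (3,239/12)]
2. After x ≤ 19: [(3,20/3) (4,5) (6,2) (11,0) (19,8/3) (19,17/3) (14,19) (3,239/12)]
3. After y ≥ 8: [(3,8) (145/8,8) (14,19) (3,239/12)]
4. After y ≤ 15: [(3,15) (3,8) (145/8,8) (31/2,15)]
5. Canonical ring: [(3,8) (145/8,8) (31/2,15) (3,15)]

Clipped polygon: [(3,8) (145/8,8) (31/2,15) (3,15)]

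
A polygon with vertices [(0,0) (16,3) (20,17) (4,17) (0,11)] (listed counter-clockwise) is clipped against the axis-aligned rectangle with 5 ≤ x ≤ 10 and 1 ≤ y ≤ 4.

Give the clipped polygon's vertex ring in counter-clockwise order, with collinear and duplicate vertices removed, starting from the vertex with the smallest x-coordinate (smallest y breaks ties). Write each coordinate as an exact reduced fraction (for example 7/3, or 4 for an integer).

Clipped polygon: [(5,1) (16/3,1) (10,15/8) (10,4) (5,4)]

1. After x ≥ 5: [(5,15/16) (16,3) (20,17) (5,17)]
2. After x ≤ 10: [(5,15/16) (10,15/8) (10,17) (5,17)]
3. After y ≥ 1: [(5,1) (16/3,1) (10,15/8) (10,17) (5,17)]
4. After y ≤ 4: [(5,4) (5,1) (16/3,1) (10,15/8) (10,4)]
5. Canonical ring: [(5,1) (16/3,1) (10,15/8) (10,4) (5,4)]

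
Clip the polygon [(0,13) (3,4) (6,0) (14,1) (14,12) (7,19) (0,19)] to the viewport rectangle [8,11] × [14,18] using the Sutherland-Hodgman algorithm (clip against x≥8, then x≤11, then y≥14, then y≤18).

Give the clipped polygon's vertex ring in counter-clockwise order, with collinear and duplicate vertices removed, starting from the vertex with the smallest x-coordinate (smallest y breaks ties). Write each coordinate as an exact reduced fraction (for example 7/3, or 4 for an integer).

Clipped polygon: [(8,14) (11,14) (11,15) (8,18)]

1. After x ≥ 8: [(8,1/4) (14,1) (14,12) (8,18)]
2. After x ≤ 11: [(8,1/4) (11,5/8) (11,15) (8,18)]
3. After y ≥ 14: [(8,14) (11,14) (11,15) (8,18)]
4. After y ≤ 18: [(8,14) (11,14) (11,15) (8,18)]
5. Canonical ring: [(8,14) (11,14) (11,15) (8,18)]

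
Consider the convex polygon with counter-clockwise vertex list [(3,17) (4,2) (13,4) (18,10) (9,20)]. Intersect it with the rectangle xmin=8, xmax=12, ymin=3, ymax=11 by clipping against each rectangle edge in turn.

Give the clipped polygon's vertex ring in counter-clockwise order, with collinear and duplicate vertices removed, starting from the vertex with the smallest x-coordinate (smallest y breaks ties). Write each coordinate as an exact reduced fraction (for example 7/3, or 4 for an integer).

Clipped polygon: [(8,3) (17/2,3) (12,34/9) (12,11) (8,11)]

1. After x ≥ 8: [(8,39/2) (8,26/9) (13,4) (18,10) (9,20)]
2. After x ≤ 12: [(8,39/2) (8,26/9) (12,34/9) (12,50/3) (9,20)]
3. After y ≥ 3: [(8,39/2) (8,3) (17/2,3) (12,34/9) (12,50/3) (9,20)]
4. After y ≤ 11: [(8,11) (8,3) (17/2,3) (12,34/9) (12,11)]
5. Canonical ring: [(8,3) (17/2,3) (12,34/9) (12,11) (8,11)]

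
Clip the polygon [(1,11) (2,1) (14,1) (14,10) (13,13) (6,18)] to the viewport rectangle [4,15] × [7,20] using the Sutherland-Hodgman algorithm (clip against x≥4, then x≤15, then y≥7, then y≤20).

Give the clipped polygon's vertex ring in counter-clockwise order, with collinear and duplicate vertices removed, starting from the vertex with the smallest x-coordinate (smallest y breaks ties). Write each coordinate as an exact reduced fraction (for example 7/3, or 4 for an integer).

1. After x ≥ 4: [(4,76/5) (4,1) (14,1) (14,10) (13,13) (6,18)]
2. After x ≤ 15: [(4,76/5) (4,1) (14,1) (14,10) (13,13) (6,18)]
3. After y ≥ 7: [(4,76/5) (4,7) (14,7) (14,10) (13,13) (6,18)]
4. After y ≤ 20: [(4,76/5) (4,7) (14,7) (14,10) (13,13) (6,18)]
5. Canonical ring: [(4,7) (14,7) (14,10) (13,13) (6,18) (4,76/5)]

Clipped polygon: [(4,7) (14,7) (14,10) (13,13) (6,18) (4,76/5)]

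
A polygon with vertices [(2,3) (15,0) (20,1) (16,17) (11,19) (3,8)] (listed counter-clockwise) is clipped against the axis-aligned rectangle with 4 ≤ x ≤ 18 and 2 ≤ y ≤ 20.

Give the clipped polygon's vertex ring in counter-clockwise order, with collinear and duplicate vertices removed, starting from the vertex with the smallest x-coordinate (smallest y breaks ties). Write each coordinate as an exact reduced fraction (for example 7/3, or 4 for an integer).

1. After x ≥ 4: [(4,33/13) (15,0) (20,1) (16,17) (11,19) (4,75/8)]
2. After x ≤ 18: [(4,33/13) (15,0) (18,3/5) (18,9) (16,17) (11,19) (4,75/8)]
3. After y ≥ 2: [(4,33/13) (19/3,2) (18,2) (18,9) (16,17) (11,19) (4,75/8)]
4. After y ≤ 20: [(4,33/13) (19/3,2) (18,2) (18,9) (16,17) (11,19) (4,75/8)]
5. Canonical ring: [(4,33/13) (19/3,2) (18,2) (18,9) (16,17) (11,19) (4,75/8)]

Clipped polygon: [(4,33/13) (19/3,2) (18,2) (18,9) (16,17) (11,19) (4,75/8)]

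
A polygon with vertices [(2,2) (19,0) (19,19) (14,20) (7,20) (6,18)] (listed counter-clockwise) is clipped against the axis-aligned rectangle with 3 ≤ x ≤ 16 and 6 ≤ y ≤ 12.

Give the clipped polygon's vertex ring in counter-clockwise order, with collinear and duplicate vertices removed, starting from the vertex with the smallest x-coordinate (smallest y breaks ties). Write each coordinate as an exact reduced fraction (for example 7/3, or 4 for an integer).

1. After x ≥ 3: [(3,6) (3,32/17) (19,0) (19,19) (14,20) (7,20) (6,18)]
2. After x ≤ 16: [(3,6) (3,32/17) (16,6/17) (16,98/5) (14,20) (7,20) (6,18)]
3. After y ≥ 6: [(3,6) (3,6) (16,6) (16,98/5) (14,20) (7,20) (6,18)]
4. After y ≤ 12: [(9/2,12) (3,6) (3,6) (16,6) (16,12)]
5. Canonical ring: [(3,6) (16,6) (16,12) (9/2,12)]

Clipped polygon: [(3,6) (16,6) (16,12) (9/2,12)]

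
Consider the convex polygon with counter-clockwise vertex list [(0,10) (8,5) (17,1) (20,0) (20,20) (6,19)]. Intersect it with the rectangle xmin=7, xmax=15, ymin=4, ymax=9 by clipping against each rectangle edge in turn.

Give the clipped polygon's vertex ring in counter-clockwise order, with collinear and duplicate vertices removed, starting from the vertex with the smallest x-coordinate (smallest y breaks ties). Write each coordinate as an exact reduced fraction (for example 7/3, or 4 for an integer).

Clipped polygon: [(7,45/8) (8,5) (41/4,4) (15,4) (15,9) (7,9)]

1. After x ≥ 7: [(7,45/8) (8,5) (17,1) (20,0) (20,20) (7,267/14)]
2. After x ≤ 15: [(7,45/8) (8,5) (15,17/9) (15,275/14) (7,267/14)]
3. After y ≥ 4: [(7,45/8) (8,5) (41/4,4) (15,4) (15,275/14) (7,267/14)]
4. After y ≤ 9: [(7,9) (7,45/8) (8,5) (41/4,4) (15,4) (15,9)]
5. Canonical ring: [(7,45/8) (8,5) (41/4,4) (15,4) (15,9) (7,9)]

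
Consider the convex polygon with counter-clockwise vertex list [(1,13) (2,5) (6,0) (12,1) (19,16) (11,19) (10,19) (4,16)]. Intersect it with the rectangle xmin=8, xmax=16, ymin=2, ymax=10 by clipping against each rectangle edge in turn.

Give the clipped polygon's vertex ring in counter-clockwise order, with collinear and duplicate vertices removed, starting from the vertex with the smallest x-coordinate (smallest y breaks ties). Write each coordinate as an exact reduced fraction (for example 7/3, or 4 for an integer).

1. After x ≥ 8: [(8,1/3) (12,1) (19,16) (11,19) (10,19) (8,18)]
2. After x ≤ 16: [(8,1/3) (12,1) (16,67/7) (16,137/8) (11,19) (10,19) (8,18)]
3. After y ≥ 2: [(8,2) (187/15,2) (16,67/7) (16,137/8) (11,19) (10,19) (8,18)]
4. After y ≤ 10: [(8,10) (8,2) (187/15,2) (16,67/7) (16,10)]
5. Canonical ring: [(8,2) (187/15,2) (16,67/7) (16,10) (8,10)]

Clipped polygon: [(8,2) (187/15,2) (16,67/7) (16,10) (8,10)]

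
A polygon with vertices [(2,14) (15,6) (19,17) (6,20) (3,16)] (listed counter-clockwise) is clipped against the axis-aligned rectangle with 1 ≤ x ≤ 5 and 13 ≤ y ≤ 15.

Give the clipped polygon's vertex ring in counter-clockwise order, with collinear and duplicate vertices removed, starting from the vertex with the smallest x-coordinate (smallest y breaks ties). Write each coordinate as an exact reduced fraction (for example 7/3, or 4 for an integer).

1. After x ≥ 1: [(2,14) (15,6) (19,17) (6,20) (3,16)]
2. After x ≤ 5: [(2,14) (5,158/13) (5,56/3) (3,16)]
3. After y ≥ 13: [(2,14) (29/8,13) (5,13) (5,56/3) (3,16)]
4. After y ≤ 15: [(5/2,15) (2,14) (29/8,13) (5,13) (5,15)]
5. Canonical ring: [(2,14) (29/8,13) (5,13) (5,15) (5/2,15)]

Clipped polygon: [(2,14) (29/8,13) (5,13) (5,15) (5/2,15)]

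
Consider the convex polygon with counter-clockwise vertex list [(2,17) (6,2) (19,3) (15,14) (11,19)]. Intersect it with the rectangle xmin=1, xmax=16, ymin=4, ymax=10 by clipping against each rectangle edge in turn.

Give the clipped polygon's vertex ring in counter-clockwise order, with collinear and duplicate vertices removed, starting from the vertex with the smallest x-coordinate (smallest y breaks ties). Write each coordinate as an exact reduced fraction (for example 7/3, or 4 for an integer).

1. After x ≥ 1: [(2,17) (6,2) (19,3) (15,14) (11,19)]
2. After x ≤ 16: [(2,17) (6,2) (16,36/13) (16,45/4) (15,14) (11,19)]
3. After y ≥ 4: [(2,17) (82/15,4) (16,4) (16,45/4) (15,14) (11,19)]
4. After y ≤ 10: [(58/15,10) (82/15,4) (16,4) (16,10)]
5. Canonical ring: [(58/15,10) (82/15,4) (16,4) (16,10)]

Clipped polygon: [(58/15,10) (82/15,4) (16,4) (16,10)]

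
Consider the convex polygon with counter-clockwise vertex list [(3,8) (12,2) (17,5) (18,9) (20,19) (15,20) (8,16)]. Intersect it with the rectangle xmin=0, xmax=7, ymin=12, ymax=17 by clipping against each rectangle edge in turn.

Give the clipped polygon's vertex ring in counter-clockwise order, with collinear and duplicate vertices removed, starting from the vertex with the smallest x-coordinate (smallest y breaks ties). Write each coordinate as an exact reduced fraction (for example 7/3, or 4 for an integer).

1. After x ≥ 0: [(3,8) (12,2) (17,5) (18,9) (20,19) (15,20) (8,16)]
2. After x ≤ 7: [(7,72/5) (3,8) (7,16/3)]
3. After y ≥ 12: [(7,12) (7,72/5) (11/2,12)]
4. After y ≤ 17: [(7,12) (7,72/5) (11/2,12)]
5. Canonical ring: [(11/2,12) (7,12) (7,72/5)]

Clipped polygon: [(11/2,12) (7,12) (7,72/5)]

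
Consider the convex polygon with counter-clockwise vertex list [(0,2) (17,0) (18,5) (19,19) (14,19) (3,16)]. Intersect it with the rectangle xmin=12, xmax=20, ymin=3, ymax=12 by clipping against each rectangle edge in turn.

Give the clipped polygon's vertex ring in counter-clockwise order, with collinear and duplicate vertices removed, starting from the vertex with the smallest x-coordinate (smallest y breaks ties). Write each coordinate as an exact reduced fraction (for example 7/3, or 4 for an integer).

Clipped polygon: [(12,3) (88/5,3) (18,5) (37/2,12) (12,12)]

1. After x ≥ 12: [(12,10/17) (17,0) (18,5) (19,19) (14,19) (12,203/11)]
2. After x ≤ 20: [(12,10/17) (17,0) (18,5) (19,19) (14,19) (12,203/11)]
3. After y ≥ 3: [(12,3) (88/5,3) (18,5) (19,19) (14,19) (12,203/11)]
4. After y ≤ 12: [(12,12) (12,3) (88/5,3) (18,5) (37/2,12)]
5. Canonical ring: [(12,3) (88/5,3) (18,5) (37/2,12) (12,12)]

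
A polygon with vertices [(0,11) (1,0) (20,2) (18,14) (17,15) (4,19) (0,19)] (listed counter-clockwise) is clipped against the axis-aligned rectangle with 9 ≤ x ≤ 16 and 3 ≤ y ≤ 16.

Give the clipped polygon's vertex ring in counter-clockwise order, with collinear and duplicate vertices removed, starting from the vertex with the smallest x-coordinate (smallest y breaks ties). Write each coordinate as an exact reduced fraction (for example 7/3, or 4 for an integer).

Clipped polygon: [(9,3) (16,3) (16,199/13) (55/4,16) (9,16)]

1. After x ≥ 9: [(9,16/19) (20,2) (18,14) (17,15) (9,227/13)]
2. After x ≤ 16: [(9,16/19) (16,30/19) (16,199/13) (9,227/13)]
3. After y ≥ 3: [(9,3) (16,3) (16,199/13) (9,227/13)]
4. After y ≤ 16: [(9,16) (9,3) (16,3) (16,199/13) (55/4,16)]
5. Canonical ring: [(9,3) (16,3) (16,199/13) (55/4,16) (9,16)]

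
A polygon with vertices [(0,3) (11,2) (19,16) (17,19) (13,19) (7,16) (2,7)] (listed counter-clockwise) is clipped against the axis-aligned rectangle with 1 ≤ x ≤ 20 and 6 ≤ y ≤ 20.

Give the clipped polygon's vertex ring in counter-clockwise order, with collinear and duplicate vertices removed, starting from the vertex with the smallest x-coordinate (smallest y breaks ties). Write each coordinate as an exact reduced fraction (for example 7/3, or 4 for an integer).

1. After x ≥ 1: [(1,5) (1,32/11) (11,2) (19,16) (17,19) (13,19) (7,16) (2,7)]
2. After x ≤ 20: [(1,5) (1,32/11) (11,2) (19,16) (17,19) (13,19) (7,16) (2,7)]
3. After y ≥ 6: [(3/2,6) (93/7,6) (19,16) (17,19) (13,19) (7,16) (2,7)]
4. After y ≤ 20: [(3/2,6) (93/7,6) (19,16) (17,19) (13,19) (7,16) (2,7)]
5. Canonical ring: [(3/2,6) (93/7,6) (19,16) (17,19) (13,19) (7,16) (2,7)]

Clipped polygon: [(3/2,6) (93/7,6) (19,16) (17,19) (13,19) (7,16) (2,7)]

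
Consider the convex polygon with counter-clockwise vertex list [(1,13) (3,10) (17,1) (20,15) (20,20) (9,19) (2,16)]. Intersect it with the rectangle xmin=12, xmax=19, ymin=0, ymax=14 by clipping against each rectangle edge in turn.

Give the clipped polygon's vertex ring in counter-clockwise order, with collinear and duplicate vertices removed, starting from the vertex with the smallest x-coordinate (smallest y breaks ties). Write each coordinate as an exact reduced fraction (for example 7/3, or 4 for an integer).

Clipped polygon: [(12,59/14) (17,1) (19,31/3) (19,14) (12,14)]

1. After x ≥ 12: [(12,59/14) (17,1) (20,15) (20,20) (12,212/11)]
2. After x ≤ 19: [(12,59/14) (17,1) (19,31/3) (19,219/11) (12,212/11)]
3. After y ≥ 0: [(12,59/14) (17,1) (19,31/3) (19,219/11) (12,212/11)]
4. After y ≤ 14: [(12,14) (12,59/14) (17,1) (19,31/3) (19,14)]
5. Canonical ring: [(12,59/14) (17,1) (19,31/3) (19,14) (12,14)]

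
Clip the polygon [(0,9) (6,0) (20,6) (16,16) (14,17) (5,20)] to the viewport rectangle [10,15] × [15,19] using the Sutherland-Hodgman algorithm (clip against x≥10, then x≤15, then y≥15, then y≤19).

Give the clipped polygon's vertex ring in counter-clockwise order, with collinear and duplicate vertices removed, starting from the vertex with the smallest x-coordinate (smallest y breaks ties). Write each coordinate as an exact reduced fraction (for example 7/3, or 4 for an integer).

1. After x ≥ 10: [(10,12/7) (20,6) (16,16) (14,17) (10,55/3)]
2. After x ≤ 15: [(10,12/7) (15,27/7) (15,33/2) (14,17) (10,55/3)]
3. After y ≥ 15: [(10,15) (15,15) (15,33/2) (14,17) (10,55/3)]
4. After y ≤ 19: [(10,15) (15,15) (15,33/2) (14,17) (10,55/3)]
5. Canonical ring: [(10,15) (15,15) (15,33/2) (14,17) (10,55/3)]

Clipped polygon: [(10,15) (15,15) (15,33/2) (14,17) (10,55/3)]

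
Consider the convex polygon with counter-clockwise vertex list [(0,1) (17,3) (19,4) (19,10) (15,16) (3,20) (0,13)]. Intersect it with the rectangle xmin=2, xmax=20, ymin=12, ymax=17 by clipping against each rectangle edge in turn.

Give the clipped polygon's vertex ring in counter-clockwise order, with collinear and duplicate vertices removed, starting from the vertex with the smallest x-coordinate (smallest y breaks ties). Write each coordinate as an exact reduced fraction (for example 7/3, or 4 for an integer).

Clipped polygon: [(2,12) (53/3,12) (15,16) (12,17) (2,17)]

1. After x ≥ 2: [(2,21/17) (17,3) (19,4) (19,10) (15,16) (3,20) (2,53/3)]
2. After x ≤ 20: [(2,21/17) (17,3) (19,4) (19,10) (15,16) (3,20) (2,53/3)]
3. After y ≥ 12: [(2,12) (53/3,12) (15,16) (3,20) (2,53/3)]
4. After y ≤ 17: [(2,17) (2,12) (53/3,12) (15,16) (12,17)]
5. Canonical ring: [(2,12) (53/3,12) (15,16) (12,17) (2,17)]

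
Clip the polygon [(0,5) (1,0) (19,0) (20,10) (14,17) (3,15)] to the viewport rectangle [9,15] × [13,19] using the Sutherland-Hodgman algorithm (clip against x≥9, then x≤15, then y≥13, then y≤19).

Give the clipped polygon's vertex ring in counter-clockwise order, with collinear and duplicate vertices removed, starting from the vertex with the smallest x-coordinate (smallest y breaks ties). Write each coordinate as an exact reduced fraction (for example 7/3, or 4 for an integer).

1. After x ≥ 9: [(9,0) (19,0) (20,10) (14,17) (9,177/11)]
2. After x ≤ 15: [(9,0) (15,0) (15,95/6) (14,17) (9,177/11)]
3. After y ≥ 13: [(9,13) (15,13) (15,95/6) (14,17) (9,177/11)]
4. After y ≤ 19: [(9,13) (15,13) (15,95/6) (14,17) (9,177/11)]
5. Canonical ring: [(9,13) (15,13) (15,95/6) (14,17) (9,177/11)]

Clipped polygon: [(9,13) (15,13) (15,95/6) (14,17) (9,177/11)]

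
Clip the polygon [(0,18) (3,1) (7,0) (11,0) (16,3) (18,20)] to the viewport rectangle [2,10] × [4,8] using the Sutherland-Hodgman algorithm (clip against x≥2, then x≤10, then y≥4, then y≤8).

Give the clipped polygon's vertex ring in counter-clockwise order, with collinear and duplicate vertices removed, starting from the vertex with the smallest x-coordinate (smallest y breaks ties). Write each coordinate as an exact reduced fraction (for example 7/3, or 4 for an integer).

Clipped polygon: [(2,20/3) (42/17,4) (10,4) (10,8) (2,8)]

1. After x ≥ 2: [(2,164/9) (2,20/3) (3,1) (7,0) (11,0) (16,3) (18,20)]
2. After x ≤ 10: [(10,172/9) (2,164/9) (2,20/3) (3,1) (7,0) (10,0)]
3. After y ≥ 4: [(10,4) (10,172/9) (2,164/9) (2,20/3) (42/17,4)]
4. After y ≤ 8: [(10,4) (10,8) (2,8) (2,20/3) (42/17,4)]
5. Canonical ring: [(2,20/3) (42/17,4) (10,4) (10,8) (2,8)]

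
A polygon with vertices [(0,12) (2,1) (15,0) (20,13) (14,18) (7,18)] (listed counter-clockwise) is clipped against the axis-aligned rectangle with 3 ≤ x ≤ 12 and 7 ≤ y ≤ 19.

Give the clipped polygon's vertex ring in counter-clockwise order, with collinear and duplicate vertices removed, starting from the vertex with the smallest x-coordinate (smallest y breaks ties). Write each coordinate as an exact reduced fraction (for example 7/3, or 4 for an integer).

1. After x ≥ 3: [(3,102/7) (3,12/13) (15,0) (20,13) (14,18) (7,18)]
2. After x ≤ 12: [(3,102/7) (3,12/13) (12,3/13) (12,18) (7,18)]
3. After y ≥ 7: [(3,102/7) (3,7) (12,7) (12,18) (7,18)]
4. After y ≤ 19: [(3,102/7) (3,7) (12,7) (12,18) (7,18)]
5. Canonical ring: [(3,7) (12,7) (12,18) (7,18) (3,102/7)]

Clipped polygon: [(3,7) (12,7) (12,18) (7,18) (3,102/7)]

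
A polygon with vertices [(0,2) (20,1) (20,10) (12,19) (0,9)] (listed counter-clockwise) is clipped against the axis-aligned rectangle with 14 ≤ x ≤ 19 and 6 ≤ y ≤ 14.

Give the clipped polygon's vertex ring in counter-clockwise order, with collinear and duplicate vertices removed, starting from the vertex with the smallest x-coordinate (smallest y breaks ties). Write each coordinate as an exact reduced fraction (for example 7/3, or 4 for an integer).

1. After x ≥ 14: [(14,13/10) (20,1) (20,10) (14,67/4)]
2. After x ≤ 19: [(14,13/10) (19,21/20) (19,89/8) (14,67/4)]
3. After y ≥ 6: [(14,6) (19,6) (19,89/8) (14,67/4)]
4. After y ≤ 14: [(14,14) (14,6) (19,6) (19,89/8) (148/9,14)]
5. Canonical ring: [(14,6) (19,6) (19,89/8) (148/9,14) (14,14)]

Clipped polygon: [(14,6) (19,6) (19,89/8) (148/9,14) (14,14)]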